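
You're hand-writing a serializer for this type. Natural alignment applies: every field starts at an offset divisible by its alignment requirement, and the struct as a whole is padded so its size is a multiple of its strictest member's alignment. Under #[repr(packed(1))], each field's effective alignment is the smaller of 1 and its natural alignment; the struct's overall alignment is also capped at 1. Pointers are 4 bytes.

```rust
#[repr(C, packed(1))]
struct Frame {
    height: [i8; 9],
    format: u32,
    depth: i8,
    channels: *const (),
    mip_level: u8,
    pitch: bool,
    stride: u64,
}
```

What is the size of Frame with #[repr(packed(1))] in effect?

@0: height [9B, align 1] → 9
@9: format [4B, align 1] → 13
@13: depth [1B, align 1] → 14
@14: channels [4B, align 1] → 18
@18: mip_level [1B, align 1] → 19
@19: pitch [1B, align 1] → 20
@20: stride [8B, align 1] → 28
size 28, align 1

28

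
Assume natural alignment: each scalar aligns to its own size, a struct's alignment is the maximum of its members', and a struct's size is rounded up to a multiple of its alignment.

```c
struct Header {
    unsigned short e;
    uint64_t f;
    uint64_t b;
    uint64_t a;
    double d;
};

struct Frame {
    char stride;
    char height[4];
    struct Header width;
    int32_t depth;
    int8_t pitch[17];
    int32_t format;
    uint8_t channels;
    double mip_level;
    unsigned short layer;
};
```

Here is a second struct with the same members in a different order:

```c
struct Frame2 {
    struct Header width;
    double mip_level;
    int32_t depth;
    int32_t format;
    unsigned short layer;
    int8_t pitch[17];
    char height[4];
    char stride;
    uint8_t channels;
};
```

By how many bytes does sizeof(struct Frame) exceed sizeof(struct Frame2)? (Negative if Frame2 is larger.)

Header: @0: e [2B, align 2] → 2; +6 pad (align 8); @8: f [8B, align 8] → 16; @16: b [8B, align 8] → 24; @24: a [8B, align 8] → 32; @32: d [8B, align 8] → 40; size 40, align 8
@0: stride [1B, align 1] → 1
@1: height [4B, align 1] → 5
+3 pad (align 8)
@8: width [40B, align 8] → 48
@48: depth [4B, align 4] → 52
@52: pitch [17B, align 1] → 69
+3 pad (align 4)
@72: format [4B, align 4] → 76
@76: channels [1B, align 1] → 77
+3 pad (align 8)
@80: mip_level [8B, align 8] → 88
@88: layer [2B, align 2] → 90
+6 tail pad (align 8)
size 96, align 8
— Frame2 —
@0: width [40B, align 8] → 40
@40: mip_level [8B, align 8] → 48
@48: depth [4B, align 4] → 52
@52: format [4B, align 4] → 56
@56: layer [2B, align 2] → 58
@58: pitch [17B, align 1] → 75
@75: height [4B, align 1] → 79
@79: stride [1B, align 1] → 80
@80: channels [1B, align 1] → 81
+7 tail pad (align 8)
size 88, align 8
96 − 88 = 8

8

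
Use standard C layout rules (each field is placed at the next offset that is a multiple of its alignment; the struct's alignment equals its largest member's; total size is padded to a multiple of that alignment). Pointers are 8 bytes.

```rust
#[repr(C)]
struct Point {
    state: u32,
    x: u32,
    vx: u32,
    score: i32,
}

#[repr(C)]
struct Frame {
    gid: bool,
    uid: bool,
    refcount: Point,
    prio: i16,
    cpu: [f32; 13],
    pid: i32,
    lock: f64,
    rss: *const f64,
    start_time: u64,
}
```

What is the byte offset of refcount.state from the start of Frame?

Point: @0: state [4B, align 4] → 4; @4: x [4B, align 4] → 8; @8: vx [4B, align 4] → 12; @12: score [4B, align 4] → 16; size 16, align 4
@0: gid [1B, align 1] → 1
@1: uid [1B, align 1] → 2
+2 pad (align 4)
@4: refcount [16B, align 4] → 20
within Point: state at 0
4 + 0 = 4

4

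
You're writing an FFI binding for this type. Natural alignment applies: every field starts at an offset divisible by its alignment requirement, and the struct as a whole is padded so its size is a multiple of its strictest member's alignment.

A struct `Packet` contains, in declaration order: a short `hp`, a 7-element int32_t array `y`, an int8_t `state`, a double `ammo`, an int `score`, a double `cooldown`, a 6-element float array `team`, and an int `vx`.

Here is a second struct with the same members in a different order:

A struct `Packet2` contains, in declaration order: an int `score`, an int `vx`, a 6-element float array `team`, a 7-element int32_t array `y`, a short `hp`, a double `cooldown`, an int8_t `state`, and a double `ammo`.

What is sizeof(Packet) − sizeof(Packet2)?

8

@0: hp [2B, align 2] → 2
+2 pad (align 4)
@4: y [28B, align 4] → 32
@32: state [1B, align 1] → 33
+7 pad (align 8)
@40: ammo [8B, align 8] → 48
@48: score [4B, align 4] → 52
+4 pad (align 8)
@56: cooldown [8B, align 8] → 64
@64: team [24B, align 4] → 88
@88: vx [4B, align 4] → 92
+4 tail pad (align 8)
size 96, align 8
— Packet2 —
@0: score [4B, align 4] → 4
@4: vx [4B, align 4] → 8
@8: team [24B, align 4] → 32
@32: y [28B, align 4] → 60
@60: hp [2B, align 2] → 62
+2 pad (align 8)
@64: cooldown [8B, align 8] → 72
@72: state [1B, align 1] → 73
+7 pad (align 8)
@80: ammo [8B, align 8] → 88
size 88, align 8
96 − 88 = 8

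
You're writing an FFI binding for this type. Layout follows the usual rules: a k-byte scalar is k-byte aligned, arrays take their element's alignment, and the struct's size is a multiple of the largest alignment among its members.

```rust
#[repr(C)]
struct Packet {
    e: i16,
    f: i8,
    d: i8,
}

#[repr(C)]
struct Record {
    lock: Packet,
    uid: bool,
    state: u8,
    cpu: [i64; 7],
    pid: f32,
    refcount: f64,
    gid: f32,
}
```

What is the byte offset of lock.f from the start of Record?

Packet: e at 0 (size 2, align 2) → ends 2; f at 2 (size 1, align 1) → ends 3; d at 3 (size 1, align 1) → ends 4; total 4 bytes, alignment 2
lock at 0 (size 4, align 2) → ends 4
within Packet: f at 2
0 + 2 = 2

2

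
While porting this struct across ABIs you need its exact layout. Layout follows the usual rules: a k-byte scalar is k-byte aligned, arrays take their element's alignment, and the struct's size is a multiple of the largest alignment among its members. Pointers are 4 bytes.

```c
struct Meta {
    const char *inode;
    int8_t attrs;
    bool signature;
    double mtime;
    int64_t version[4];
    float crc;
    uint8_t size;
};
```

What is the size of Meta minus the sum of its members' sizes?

5

@0: inode [4B, align 4] → 4
@4: attrs [1B, align 1] → 5
@5: signature [1B, align 1] → 6
+2 pad (align 8)
@8: mtime [8B, align 8] → 16
@16: version [32B, align 8] → 48
@48: crc [4B, align 4] → 52
@52: size [1B, align 1] → 53
+3 tail pad (align 8)
size 56, align 8
data bytes 51, size 56 → padding 5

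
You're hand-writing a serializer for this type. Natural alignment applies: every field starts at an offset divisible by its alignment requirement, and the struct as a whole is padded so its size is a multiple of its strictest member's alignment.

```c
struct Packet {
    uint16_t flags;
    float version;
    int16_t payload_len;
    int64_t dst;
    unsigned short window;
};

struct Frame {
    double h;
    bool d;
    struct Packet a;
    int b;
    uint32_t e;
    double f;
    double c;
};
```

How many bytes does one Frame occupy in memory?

72 bytes

Packet: 0..2  flags  (2B, 2-aligned); 2..4  -- padding (2B); 4..8  version  (4B, 4-aligned); 8..10  payload_len  (2B, 2-aligned); 10..16  -- padding (6B); 16..24  dst  (8B, 8-aligned); 24..26  window  (2B, 2-aligned); 26..32  -- tail padding (6B); sizeof = 32, alignof = 8
0..8  h  (8B, 8-aligned)
8..9  d  (1B, 1-aligned)
9..16  -- padding (7B)
16..48  a  (32B, 8-aligned)
48..52  b  (4B, 4-aligned)
52..56  e  (4B, 4-aligned)
56..64  f  (8B, 8-aligned)
64..72  c  (8B, 8-aligned)
sizeof = 72, alignof = 8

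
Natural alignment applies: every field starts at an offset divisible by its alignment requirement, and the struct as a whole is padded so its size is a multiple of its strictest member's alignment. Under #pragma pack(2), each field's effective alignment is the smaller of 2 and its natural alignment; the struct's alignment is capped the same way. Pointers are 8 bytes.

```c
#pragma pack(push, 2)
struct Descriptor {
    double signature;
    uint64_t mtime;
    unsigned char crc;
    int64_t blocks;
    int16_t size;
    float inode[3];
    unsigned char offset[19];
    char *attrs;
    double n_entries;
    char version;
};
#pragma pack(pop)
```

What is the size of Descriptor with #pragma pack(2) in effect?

78

0..8  signature  (8B, 2-aligned)
8..16  mtime  (8B, 2-aligned)
16..17  crc  (1B, 1-aligned)
17..18  -- padding (1B)
18..26  blocks  (8B, 2-aligned)
26..28  size  (2B, 2-aligned)
28..40  inode  (12B, 2-aligned)
40..59  offset  (19B, 1-aligned)
59..60  -- padding (1B)
60..68  attrs  (8B, 2-aligned)
68..76  n_entries  (8B, 2-aligned)
76..77  version  (1B, 1-aligned)
77..78  -- tail padding (1B)
sizeof = 78, alignof = 2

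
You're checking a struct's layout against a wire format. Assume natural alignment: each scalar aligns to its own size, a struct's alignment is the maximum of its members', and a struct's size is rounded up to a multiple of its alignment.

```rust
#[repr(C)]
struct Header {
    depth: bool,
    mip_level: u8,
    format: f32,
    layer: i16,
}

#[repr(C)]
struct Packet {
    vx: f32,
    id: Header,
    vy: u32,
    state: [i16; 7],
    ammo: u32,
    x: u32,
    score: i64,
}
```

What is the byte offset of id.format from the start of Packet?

8

Header: 0..1  depth  (1B, 1-aligned); 1..2  mip_level  (1B, 1-aligned); 2..4  -- padding (2B); 4..8  format  (4B, 4-aligned); 8..10  layer  (2B, 2-aligned); 10..12  -- tail padding (2B); sizeof = 12, alignof = 4
0..4  vx  (4B, 4-aligned)
4..16  id  (12B, 4-aligned)
within Header: format at 4
4 + 4 = 8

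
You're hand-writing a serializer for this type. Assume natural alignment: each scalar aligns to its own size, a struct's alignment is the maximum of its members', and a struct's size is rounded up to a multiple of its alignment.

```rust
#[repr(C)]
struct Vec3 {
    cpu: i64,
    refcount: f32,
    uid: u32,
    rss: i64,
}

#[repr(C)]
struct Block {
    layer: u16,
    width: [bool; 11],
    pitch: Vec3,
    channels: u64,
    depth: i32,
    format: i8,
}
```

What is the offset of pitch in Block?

Vec3: @0: cpu [8B, align 8] → 8; @8: refcount [4B, align 4] → 12; @12: uid [4B, align 4] → 16; @16: rss [8B, align 8] → 24; size 24, align 8
@0: layer [2B, align 2] → 2
@2: width [11B, align 1] → 13
+3 pad (align 8)
@16: pitch [24B, align 8] → 40

16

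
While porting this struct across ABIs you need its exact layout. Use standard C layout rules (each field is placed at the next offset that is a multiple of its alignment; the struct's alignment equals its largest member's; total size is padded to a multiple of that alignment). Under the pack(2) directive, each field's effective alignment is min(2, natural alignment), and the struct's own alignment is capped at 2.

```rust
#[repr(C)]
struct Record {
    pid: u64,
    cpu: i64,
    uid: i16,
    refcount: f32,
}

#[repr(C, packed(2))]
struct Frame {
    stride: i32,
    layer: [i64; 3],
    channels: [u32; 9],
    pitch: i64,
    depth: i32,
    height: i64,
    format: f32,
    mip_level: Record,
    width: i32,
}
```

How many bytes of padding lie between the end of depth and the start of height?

0

Record: 0..8  pid  (8B, 8-aligned); 8..16  cpu  (8B, 8-aligned); 16..18  uid  (2B, 2-aligned); 18..20  -- padding (2B); 20..24  refcount  (4B, 4-aligned); sizeof = 24, alignof = 8
0..4  stride  (4B, 2-aligned)
4..28  layer  (24B, 2-aligned)
28..64  channels  (36B, 2-aligned)
64..72  pitch  (8B, 2-aligned)
72..76  depth  (4B, 2-aligned)
76..84  height  (8B, 2-aligned)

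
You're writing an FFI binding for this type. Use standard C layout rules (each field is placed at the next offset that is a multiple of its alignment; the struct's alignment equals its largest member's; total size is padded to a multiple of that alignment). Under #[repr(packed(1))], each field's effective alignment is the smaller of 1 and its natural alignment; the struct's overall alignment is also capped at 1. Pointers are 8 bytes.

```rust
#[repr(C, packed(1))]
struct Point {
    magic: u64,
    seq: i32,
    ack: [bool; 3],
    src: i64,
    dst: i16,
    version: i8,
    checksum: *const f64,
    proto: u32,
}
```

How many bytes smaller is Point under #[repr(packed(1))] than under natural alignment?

natural layout:
  0..8  magic  (8B, 8-aligned)
  8..12  seq  (4B, 4-aligned)
  12..15  ack  (3B, 1-aligned)
  15..16  -- padding (1B)
  16..24  src  (8B, 8-aligned)
  24..26  dst  (2B, 2-aligned)
  26..27  version  (1B, 1-aligned)
  27..32  -- padding (5B)
  32..40  checksum  (8B, 8-aligned)
  40..44  proto  (4B, 4-aligned)
  44..48  -- tail padding (4B)
  sizeof = 48, alignof = 8
packed(1) layout:
  0..8  magic  (8B, 1-aligned)
  8..12  seq  (4B, 1-aligned)
  12..15  ack  (3B, 1-aligned)
  15..23  src  (8B, 1-aligned)
  23..25  dst  (2B, 1-aligned)
  25..26  version  (1B, 1-aligned)
  26..34  checksum  (8B, 1-aligned)
  34..38  proto  (4B, 1-aligned)
  sizeof = 38, alignof = 1
48 − 38 = 10

10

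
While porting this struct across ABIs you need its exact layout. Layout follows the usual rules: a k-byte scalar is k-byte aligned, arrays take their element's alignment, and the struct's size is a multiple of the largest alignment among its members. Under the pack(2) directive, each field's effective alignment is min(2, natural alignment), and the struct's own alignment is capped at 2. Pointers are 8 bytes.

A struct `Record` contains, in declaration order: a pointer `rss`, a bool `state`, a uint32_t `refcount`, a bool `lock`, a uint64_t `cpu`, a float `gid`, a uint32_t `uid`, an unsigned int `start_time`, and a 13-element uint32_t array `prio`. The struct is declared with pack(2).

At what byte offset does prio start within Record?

36

@0: rss [8B, align 2] → 8
@8: state [1B, align 1] → 9
+1 pad (align 2)
@10: refcount [4B, align 2] → 14
@14: lock [1B, align 1] → 15
+1 pad (align 2)
@16: cpu [8B, align 2] → 24
@24: gid [4B, align 2] → 28
@28: uid [4B, align 2] → 32
@32: start_time [4B, align 2] → 36
@36: prio [52B, align 2] → 88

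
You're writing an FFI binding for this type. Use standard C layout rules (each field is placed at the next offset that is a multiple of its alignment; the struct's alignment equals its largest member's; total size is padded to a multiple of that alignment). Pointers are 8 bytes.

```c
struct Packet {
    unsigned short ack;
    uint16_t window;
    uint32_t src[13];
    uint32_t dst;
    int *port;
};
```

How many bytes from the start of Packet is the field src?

4

@0: ack [2B, align 2] → 2
@2: window [2B, align 2] → 4
@4: src [52B, align 4] → 56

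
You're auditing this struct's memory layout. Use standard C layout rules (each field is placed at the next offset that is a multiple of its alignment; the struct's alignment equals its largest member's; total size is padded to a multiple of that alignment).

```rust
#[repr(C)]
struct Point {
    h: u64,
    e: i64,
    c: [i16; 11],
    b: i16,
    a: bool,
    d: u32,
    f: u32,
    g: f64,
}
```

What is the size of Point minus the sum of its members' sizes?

7

0..8  h  (8B, 8-aligned)
8..16  e  (8B, 8-aligned)
16..38  c  (22B, 2-aligned)
38..40  b  (2B, 2-aligned)
40..41  a  (1B, 1-aligned)
41..44  -- padding (3B)
44..48  d  (4B, 4-aligned)
48..52  f  (4B, 4-aligned)
52..56  -- padding (4B)
56..64  g  (8B, 8-aligned)
sizeof = 64, alignof = 8
data bytes 57, size 64 → padding 7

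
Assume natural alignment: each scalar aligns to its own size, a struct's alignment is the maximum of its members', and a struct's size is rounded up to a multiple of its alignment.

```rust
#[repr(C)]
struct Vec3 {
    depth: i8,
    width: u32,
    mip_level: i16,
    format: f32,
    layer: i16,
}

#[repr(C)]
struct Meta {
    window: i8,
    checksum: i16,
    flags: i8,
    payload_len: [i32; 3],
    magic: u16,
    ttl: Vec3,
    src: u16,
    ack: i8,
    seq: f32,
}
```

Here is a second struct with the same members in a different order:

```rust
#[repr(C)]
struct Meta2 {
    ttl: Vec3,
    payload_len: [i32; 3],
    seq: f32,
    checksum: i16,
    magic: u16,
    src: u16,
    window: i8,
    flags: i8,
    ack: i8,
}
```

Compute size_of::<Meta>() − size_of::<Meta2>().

Vec3: 0..1  depth  (1B, 1-aligned); 1..4  -- padding (3B); 4..8  width  (4B, 4-aligned); 8..10  mip_level  (2B, 2-aligned); 10..12  -- padding (2B); 12..16  format  (4B, 4-aligned); 16..18  layer  (2B, 2-aligned); 18..20  -- tail padding (2B); sizeof = 20, alignof = 4
0..1  window  (1B, 1-aligned)
1..2  -- padding (1B)
2..4  checksum  (2B, 2-aligned)
4..5  flags  (1B, 1-aligned)
5..8  -- padding (3B)
8..20  payload_len  (12B, 4-aligned)
20..22  magic  (2B, 2-aligned)
22..24  -- padding (2B)
24..44  ttl  (20B, 4-aligned)
44..46  src  (2B, 2-aligned)
46..47  ack  (1B, 1-aligned)
47..48  -- padding (1B)
48..52  seq  (4B, 4-aligned)
sizeof = 52, alignof = 4
— Meta2 —
0..20  ttl  (20B, 4-aligned)
20..32  payload_len  (12B, 4-aligned)
32..36  seq  (4B, 4-aligned)
36..38  checksum  (2B, 2-aligned)
38..40  magic  (2B, 2-aligned)
40..42  src  (2B, 2-aligned)
42..43  window  (1B, 1-aligned)
43..44  flags  (1B, 1-aligned)
44..45  ack  (1B, 1-aligned)
45..48  -- tail padding (3B)
sizeof = 48, alignof = 4
52 − 48 = 4

4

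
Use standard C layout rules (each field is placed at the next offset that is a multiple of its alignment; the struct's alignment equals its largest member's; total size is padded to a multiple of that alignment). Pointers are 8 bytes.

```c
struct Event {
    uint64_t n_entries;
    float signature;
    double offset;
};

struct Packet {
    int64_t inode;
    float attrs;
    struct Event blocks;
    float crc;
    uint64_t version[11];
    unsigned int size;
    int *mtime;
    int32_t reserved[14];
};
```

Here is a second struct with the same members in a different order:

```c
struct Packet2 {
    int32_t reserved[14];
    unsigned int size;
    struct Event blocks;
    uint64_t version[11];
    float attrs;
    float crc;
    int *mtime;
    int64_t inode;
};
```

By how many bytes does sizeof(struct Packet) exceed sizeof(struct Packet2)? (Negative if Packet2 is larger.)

Event: n_entries at 0 (size 8, align 8) → ends 8; signature at 8 (size 4, align 4) → ends 12; pad 4 to align 8 for offset; offset at 16 (size 8, align 8) → ends 24; total 24 bytes, alignment 8
inode at 0 (size 8, align 8) → ends 8
attrs at 8 (size 4, align 4) → ends 12
pad 4 to align 8 for blocks
blocks at 16 (size 24, align 8) → ends 40
crc at 40 (size 4, align 4) → ends 44
pad 4 to align 8 for version
version at 48 (size 88, align 8) → ends 136
size at 136 (size 4, align 4) → ends 140
pad 4 to align 8 for mtime
mtime at 144 (size 8, align 8) → ends 152
reserved at 152 (size 56, align 4) → ends 208
total 208 bytes, alignment 8
— Packet2 —
reserved at 0 (size 56, align 4) → ends 56
size at 56 (size 4, align 4) → ends 60
pad 4 to align 8 for blocks
blocks at 64 (size 24, align 8) → ends 88
version at 88 (size 88, align 8) → ends 176
attrs at 176 (size 4, align 4) → ends 180
crc at 180 (size 4, align 4) → ends 184
mtime at 184 (size 8, align 8) → ends 192
inode at 192 (size 8, align 8) → ends 200
total 200 bytes, alignment 8
208 − 200 = 8

8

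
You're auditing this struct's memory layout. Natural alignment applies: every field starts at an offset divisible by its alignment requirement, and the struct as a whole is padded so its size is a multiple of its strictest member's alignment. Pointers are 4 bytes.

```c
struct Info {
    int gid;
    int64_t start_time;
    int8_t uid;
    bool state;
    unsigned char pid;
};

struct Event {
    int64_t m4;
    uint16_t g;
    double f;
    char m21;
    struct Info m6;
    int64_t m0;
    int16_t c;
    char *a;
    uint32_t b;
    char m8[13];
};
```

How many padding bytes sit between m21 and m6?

7

Info: @0: gid [4B, align 4] → 4; +4 pad (align 8); @8: start_time [8B, align 8] → 16; @16: uid [1B, align 1] → 17; @17: state [1B, align 1] → 18; @18: pid [1B, align 1] → 19; +5 tail pad (align 8); size 24, align 8
@0: m4 [8B, align 8] → 8
@8: g [2B, align 2] → 10
+6 pad (align 8)
@16: f [8B, align 8] → 24
@24: m21 [1B, align 1] → 25
+7 pad (align 8)
@32: m6 [24B, align 8] → 56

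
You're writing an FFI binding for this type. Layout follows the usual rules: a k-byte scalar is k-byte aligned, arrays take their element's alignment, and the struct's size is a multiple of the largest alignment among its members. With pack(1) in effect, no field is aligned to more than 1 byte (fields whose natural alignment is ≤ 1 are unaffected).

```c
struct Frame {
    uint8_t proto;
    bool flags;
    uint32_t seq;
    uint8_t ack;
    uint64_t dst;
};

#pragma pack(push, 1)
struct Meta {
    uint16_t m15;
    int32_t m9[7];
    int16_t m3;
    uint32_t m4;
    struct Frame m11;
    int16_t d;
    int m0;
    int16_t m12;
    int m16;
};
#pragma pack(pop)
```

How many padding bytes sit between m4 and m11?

0

Frame: @0: proto [1B, align 1] → 1; @1: flags [1B, align 1] → 2; +2 pad (align 4); @4: seq [4B, align 4] → 8; @8: ack [1B, align 1] → 9; +7 pad (align 8); @16: dst [8B, align 8] → 24; size 24, align 8
@0: m15 [2B, align 1] → 2
@2: m9 [28B, align 1] → 30
@30: m3 [2B, align 1] → 32
@32: m4 [4B, align 1] → 36
@36: m11 [24B, align 1] → 60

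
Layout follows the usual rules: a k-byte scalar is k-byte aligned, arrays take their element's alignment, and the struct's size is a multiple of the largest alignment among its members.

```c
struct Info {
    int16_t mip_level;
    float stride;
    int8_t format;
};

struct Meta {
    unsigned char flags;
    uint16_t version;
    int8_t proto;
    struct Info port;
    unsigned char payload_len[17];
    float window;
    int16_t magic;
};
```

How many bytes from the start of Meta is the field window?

40

Info: mip_level at 0 (size 2, align 2) → ends 2; pad 2 to align 4 for stride; stride at 4 (size 4, align 4) → ends 8; format at 8 (size 1, align 1) → ends 9; tail pad 3 to reach multiple of 4; total 12 bytes, alignment 4
flags at 0 (size 1, align 1) → ends 1
pad 1 to align 2 for version
version at 2 (size 2, align 2) → ends 4
proto at 4 (size 1, align 1) → ends 5
pad 3 to align 4 for port
port at 8 (size 12, align 4) → ends 20
payload_len at 20 (size 17, align 1) → ends 37
pad 3 to align 4 for window
window at 40 (size 4, align 4) → ends 44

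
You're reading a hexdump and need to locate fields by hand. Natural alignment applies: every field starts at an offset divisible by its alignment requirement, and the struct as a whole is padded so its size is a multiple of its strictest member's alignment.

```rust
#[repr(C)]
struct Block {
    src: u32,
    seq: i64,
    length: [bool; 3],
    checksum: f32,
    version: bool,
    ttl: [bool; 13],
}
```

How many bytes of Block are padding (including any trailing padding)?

src at 0 (size 4, align 4) → ends 4
pad 4 to align 8 for seq
seq at 8 (size 8, align 8) → ends 16
length at 16 (size 3, align 1) → ends 19
pad 1 to align 4 for checksum
checksum at 20 (size 4, align 4) → ends 24
version at 24 (size 1, align 1) → ends 25
ttl at 25 (size 13, align 1) → ends 38
tail pad 2 to reach multiple of 8
total 40 bytes, alignment 8
data bytes 33, size 40 → padding 7

7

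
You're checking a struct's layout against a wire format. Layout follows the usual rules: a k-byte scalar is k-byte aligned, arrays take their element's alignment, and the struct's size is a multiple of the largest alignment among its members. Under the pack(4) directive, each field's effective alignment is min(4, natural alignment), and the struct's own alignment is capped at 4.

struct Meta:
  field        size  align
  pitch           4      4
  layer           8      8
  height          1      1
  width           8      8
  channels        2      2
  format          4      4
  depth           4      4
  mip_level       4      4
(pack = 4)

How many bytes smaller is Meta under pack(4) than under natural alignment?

natural layout:
  @0: pitch [4B, align 4] → 4
  +4 pad (align 8)
  @8: layer [8B, align 8] → 16
  @16: height [1B, align 1] → 17
  +7 pad (align 8)
  @24: width [8B, align 8] → 32
  @32: channels [2B, align 2] → 34
  +2 pad (align 4)
  @36: format [4B, align 4] → 40
  @40: depth [4B, align 4] → 44
  @44: mip_level [4B, align 4] → 48
  size 48, align 8
packed(4) layout:
  @0: pitch [4B, align 4] → 4
  @4: layer [8B, align 4] → 12
  @12: height [1B, align 1] → 13
  +3 pad (align 4)
  @16: width [8B, align 4] → 24
  @24: channels [2B, align 2] → 26
  +2 pad (align 4)
  @28: format [4B, align 4] → 32
  @32: depth [4B, align 4] → 36
  @36: mip_level [4B, align 4] → 40
  size 40, align 4
48 − 40 = 8

8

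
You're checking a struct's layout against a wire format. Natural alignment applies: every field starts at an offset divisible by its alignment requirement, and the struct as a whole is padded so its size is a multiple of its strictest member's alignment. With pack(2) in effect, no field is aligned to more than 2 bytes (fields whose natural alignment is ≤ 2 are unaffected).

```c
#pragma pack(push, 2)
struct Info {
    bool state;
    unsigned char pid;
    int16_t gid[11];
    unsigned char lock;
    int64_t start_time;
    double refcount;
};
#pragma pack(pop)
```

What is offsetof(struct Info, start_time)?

0..1  state  (1B, 1-aligned)
1..2  pid  (1B, 1-aligned)
2..24  gid  (22B, 2-aligned)
24..25  lock  (1B, 1-aligned)
25..26  -- padding (1B)
26..34  start_time  (8B, 2-aligned)

26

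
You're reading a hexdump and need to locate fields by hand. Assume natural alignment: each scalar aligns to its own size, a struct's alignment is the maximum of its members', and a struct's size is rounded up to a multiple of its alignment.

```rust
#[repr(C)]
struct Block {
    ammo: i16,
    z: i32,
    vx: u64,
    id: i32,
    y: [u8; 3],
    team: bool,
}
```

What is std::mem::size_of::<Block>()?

24

0..2  ammo  (2B, 2-aligned)
2..4  -- padding (2B)
4..8  z  (4B, 4-aligned)
8..16  vx  (8B, 8-aligned)
16..20  id  (4B, 4-aligned)
20..23  y  (3B, 1-aligned)
23..24  team  (1B, 1-aligned)
sizeof = 24, alignof = 8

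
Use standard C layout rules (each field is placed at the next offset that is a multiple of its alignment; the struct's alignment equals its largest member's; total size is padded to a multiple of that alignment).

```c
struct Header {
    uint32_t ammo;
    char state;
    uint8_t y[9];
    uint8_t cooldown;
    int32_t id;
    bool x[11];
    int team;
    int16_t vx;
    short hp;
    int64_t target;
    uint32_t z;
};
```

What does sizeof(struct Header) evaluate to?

56 bytes

ammo at 0 (size 4, align 4) → ends 4
state at 4 (size 1, align 1) → ends 5
y at 5 (size 9, align 1) → ends 14
cooldown at 14 (size 1, align 1) → ends 15
pad 1 to align 4 for id
id at 16 (size 4, align 4) → ends 20
x at 20 (size 11, align 1) → ends 31
pad 1 to align 4 for team
team at 32 (size 4, align 4) → ends 36
vx at 36 (size 2, align 2) → ends 38
hp at 38 (size 2, align 2) → ends 40
target at 40 (size 8, align 8) → ends 48
z at 48 (size 4, align 4) → ends 52
tail pad 4 to reach multiple of 8
total 56 bytes, alignment 8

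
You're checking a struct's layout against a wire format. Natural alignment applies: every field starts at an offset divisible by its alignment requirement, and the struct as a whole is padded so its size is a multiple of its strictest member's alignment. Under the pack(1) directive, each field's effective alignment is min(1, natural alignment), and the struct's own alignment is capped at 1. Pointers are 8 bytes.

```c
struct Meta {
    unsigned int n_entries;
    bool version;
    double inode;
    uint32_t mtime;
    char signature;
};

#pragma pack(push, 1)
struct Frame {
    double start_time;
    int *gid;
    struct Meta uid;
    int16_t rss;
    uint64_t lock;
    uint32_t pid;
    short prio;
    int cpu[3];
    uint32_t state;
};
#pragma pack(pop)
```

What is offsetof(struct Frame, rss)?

Meta: 0..4  n_entries  (4B, 4-aligned); 4..5  version  (1B, 1-aligned); 5..8  -- padding (3B); 8..16  inode  (8B, 8-aligned); 16..20  mtime  (4B, 4-aligned); 20..21  signature  (1B, 1-aligned); 21..24  -- tail padding (3B); sizeof = 24, alignof = 8
0..8  start_time  (8B, 1-aligned)
8..16  gid  (8B, 1-aligned)
16..40  uid  (24B, 1-aligned)
40..42  rss  (2B, 1-aligned)

40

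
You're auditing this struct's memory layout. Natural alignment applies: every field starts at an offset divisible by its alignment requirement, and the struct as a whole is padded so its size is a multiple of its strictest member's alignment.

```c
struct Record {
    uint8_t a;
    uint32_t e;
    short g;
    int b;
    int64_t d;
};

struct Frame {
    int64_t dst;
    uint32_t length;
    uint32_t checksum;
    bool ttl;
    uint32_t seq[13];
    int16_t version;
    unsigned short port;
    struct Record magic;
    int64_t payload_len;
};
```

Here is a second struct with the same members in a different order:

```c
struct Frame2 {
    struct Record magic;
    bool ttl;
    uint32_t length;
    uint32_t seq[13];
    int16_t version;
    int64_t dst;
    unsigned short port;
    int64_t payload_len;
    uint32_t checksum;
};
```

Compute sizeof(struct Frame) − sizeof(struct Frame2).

-8

Record: 0..1  a  (1B, 1-aligned); 1..4  -- padding (3B); 4..8  e  (4B, 4-aligned); 8..10  g  (2B, 2-aligned); 10..12  -- padding (2B); 12..16  b  (4B, 4-aligned); 16..24  d  (8B, 8-aligned); sizeof = 24, alignof = 8
0..8  dst  (8B, 8-aligned)
8..12  length  (4B, 4-aligned)
12..16  checksum  (4B, 4-aligned)
16..17  ttl  (1B, 1-aligned)
17..20  -- padding (3B)
20..72  seq  (52B, 4-aligned)
72..74  version  (2B, 2-aligned)
74..76  port  (2B, 2-aligned)
76..80  -- padding (4B)
80..104  magic  (24B, 8-aligned)
104..112  payload_len  (8B, 8-aligned)
sizeof = 112, alignof = 8
— Frame2 —
0..24  magic  (24B, 8-aligned)
24..25  ttl  (1B, 1-aligned)
25..28  -- padding (3B)
28..32  length  (4B, 4-aligned)
32..84  seq  (52B, 4-aligned)
84..86  version  (2B, 2-aligned)
86..88  -- padding (2B)
88..96  dst  (8B, 8-aligned)
96..98  port  (2B, 2-aligned)
98..104  -- padding (6B)
104..112  payload_len  (8B, 8-aligned)
112..116  checksum  (4B, 4-aligned)
116..120  -- tail padding (4B)
sizeof = 120, alignof = 8
112 − 120 = -8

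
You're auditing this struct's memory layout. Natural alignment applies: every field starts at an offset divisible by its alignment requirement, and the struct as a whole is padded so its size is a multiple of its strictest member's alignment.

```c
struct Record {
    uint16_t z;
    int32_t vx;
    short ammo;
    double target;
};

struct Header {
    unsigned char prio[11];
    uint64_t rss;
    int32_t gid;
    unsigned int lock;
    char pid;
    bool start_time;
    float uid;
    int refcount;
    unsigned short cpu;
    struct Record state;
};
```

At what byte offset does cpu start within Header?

Record: z at 0 (size 2, align 2) → ends 2; pad 2 to align 4 for vx; vx at 4 (size 4, align 4) → ends 8; ammo at 8 (size 2, align 2) → ends 10; pad 6 to align 8 for target; target at 16 (size 8, align 8) → ends 24; total 24 bytes, alignment 8
prio at 0 (size 11, align 1) → ends 11
pad 5 to align 8 for rss
rss at 16 (size 8, align 8) → ends 24
gid at 24 (size 4, align 4) → ends 28
lock at 28 (size 4, align 4) → ends 32
pid at 32 (size 1, align 1) → ends 33
start_time at 33 (size 1, align 1) → ends 34
pad 2 to align 4 for uid
uid at 36 (size 4, align 4) → ends 40
refcount at 40 (size 4, align 4) → ends 44
cpu at 44 (size 2, align 2) → ends 46

44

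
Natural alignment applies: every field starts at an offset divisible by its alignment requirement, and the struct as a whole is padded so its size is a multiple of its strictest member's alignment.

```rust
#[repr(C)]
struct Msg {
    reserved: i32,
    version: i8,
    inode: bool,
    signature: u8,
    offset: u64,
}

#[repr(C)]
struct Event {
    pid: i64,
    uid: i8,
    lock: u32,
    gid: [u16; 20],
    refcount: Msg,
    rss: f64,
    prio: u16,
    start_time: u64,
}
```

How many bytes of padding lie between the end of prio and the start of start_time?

6

Msg: @0: reserved [4B, align 4] → 4; @4: version [1B, align 1] → 5; @5: inode [1B, align 1] → 6; @6: signature [1B, align 1] → 7; +1 pad (align 8); @8: offset [8B, align 8] → 16; size 16, align 8
@0: pid [8B, align 8] → 8
@8: uid [1B, align 1] → 9
+3 pad (align 4)
@12: lock [4B, align 4] → 16
@16: gid [40B, align 2] → 56
@56: refcount [16B, align 8] → 72
@72: rss [8B, align 8] → 80
@80: prio [2B, align 2] → 82
+6 pad (align 8)
@88: start_time [8B, align 8] → 96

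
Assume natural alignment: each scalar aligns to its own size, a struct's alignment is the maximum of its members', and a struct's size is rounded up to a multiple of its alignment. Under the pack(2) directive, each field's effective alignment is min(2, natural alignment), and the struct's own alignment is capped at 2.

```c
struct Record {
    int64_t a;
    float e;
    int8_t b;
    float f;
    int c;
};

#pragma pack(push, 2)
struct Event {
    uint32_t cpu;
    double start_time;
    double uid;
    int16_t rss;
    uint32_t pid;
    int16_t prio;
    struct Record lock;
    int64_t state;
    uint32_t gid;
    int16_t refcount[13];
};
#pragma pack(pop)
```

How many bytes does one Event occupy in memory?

Record: @0: a [8B, align 8] → 8; @8: e [4B, align 4] → 12; @12: b [1B, align 1] → 13; +3 pad (align 4); @16: f [4B, align 4] → 20; @20: c [4B, align 4] → 24; size 24, align 8
@0: cpu [4B, align 2] → 4
@4: start_time [8B, align 2] → 12
@12: uid [8B, align 2] → 20
@20: rss [2B, align 2] → 22
@22: pid [4B, align 2] → 26
@26: prio [2B, align 2] → 28
@28: lock [24B, align 2] → 52
@52: state [8B, align 2] → 60
@60: gid [4B, align 2] → 64
@64: refcount [26B, align 2] → 90
size 90, align 2

90 bytes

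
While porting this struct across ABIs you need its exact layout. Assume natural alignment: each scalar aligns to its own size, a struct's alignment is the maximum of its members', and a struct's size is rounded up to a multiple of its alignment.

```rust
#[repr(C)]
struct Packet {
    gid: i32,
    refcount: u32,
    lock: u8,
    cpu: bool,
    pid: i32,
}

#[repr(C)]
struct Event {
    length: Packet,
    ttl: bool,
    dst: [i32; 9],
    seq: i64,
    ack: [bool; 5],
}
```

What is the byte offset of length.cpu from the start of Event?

9

Packet: @0: gid [4B, align 4] → 4; @4: refcount [4B, align 4] → 8; @8: lock [1B, align 1] → 9; @9: cpu [1B, align 1] → 10; +2 pad (align 4); @12: pid [4B, align 4] → 16; size 16, align 4
@0: length [16B, align 4] → 16
within Packet: cpu at 9
0 + 9 = 9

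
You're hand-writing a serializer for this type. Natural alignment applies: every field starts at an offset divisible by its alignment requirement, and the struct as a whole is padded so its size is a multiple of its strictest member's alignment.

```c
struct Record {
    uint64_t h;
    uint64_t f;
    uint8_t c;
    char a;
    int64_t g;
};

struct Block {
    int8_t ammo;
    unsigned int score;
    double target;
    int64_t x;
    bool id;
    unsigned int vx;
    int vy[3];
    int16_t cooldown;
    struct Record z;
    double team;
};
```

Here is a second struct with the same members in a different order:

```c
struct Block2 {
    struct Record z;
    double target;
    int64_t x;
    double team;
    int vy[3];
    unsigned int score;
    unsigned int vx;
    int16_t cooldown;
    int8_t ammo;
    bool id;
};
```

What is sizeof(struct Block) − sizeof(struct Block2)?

8

Record: @0: h [8B, align 8] → 8; @8: f [8B, align 8] → 16; @16: c [1B, align 1] → 17; @17: a [1B, align 1] → 18; +6 pad (align 8); @24: g [8B, align 8] → 32; size 32, align 8
@0: ammo [1B, align 1] → 1
+3 pad (align 4)
@4: score [4B, align 4] → 8
@8: target [8B, align 8] → 16
@16: x [8B, align 8] → 24
@24: id [1B, align 1] → 25
+3 pad (align 4)
@28: vx [4B, align 4] → 32
@32: vy [12B, align 4] → 44
@44: cooldown [2B, align 2] → 46
+2 pad (align 8)
@48: z [32B, align 8] → 80
@80: team [8B, align 8] → 88
size 88, align 8
— Block2 —
@0: z [32B, align 8] → 32
@32: target [8B, align 8] → 40
@40: x [8B, align 8] → 48
@48: team [8B, align 8] → 56
@56: vy [12B, align 4] → 68
@68: score [4B, align 4] → 72
@72: vx [4B, align 4] → 76
@76: cooldown [2B, align 2] → 78
@78: ammo [1B, align 1] → 79
@79: id [1B, align 1] → 80
size 80, align 8
88 − 80 = 8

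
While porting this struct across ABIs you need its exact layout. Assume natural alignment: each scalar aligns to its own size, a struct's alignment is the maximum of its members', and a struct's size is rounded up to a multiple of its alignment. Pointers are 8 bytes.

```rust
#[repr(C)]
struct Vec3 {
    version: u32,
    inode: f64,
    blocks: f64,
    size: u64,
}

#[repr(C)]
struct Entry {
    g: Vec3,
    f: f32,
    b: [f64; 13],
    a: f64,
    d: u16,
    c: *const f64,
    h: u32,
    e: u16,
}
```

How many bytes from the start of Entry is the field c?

160

Vec3: version at 0 (size 4, align 4) → ends 4; pad 4 to align 8 for inode; inode at 8 (size 8, align 8) → ends 16; blocks at 16 (size 8, align 8) → ends 24; size at 24 (size 8, align 8) → ends 32; total 32 bytes, alignment 8
g at 0 (size 32, align 8) → ends 32
f at 32 (size 4, align 4) → ends 36
pad 4 to align 8 for b
b at 40 (size 104, align 8) → ends 144
a at 144 (size 8, align 8) → ends 152
d at 152 (size 2, align 2) → ends 154
pad 6 to align 8 for c
c at 160 (size 8, align 8) → ends 168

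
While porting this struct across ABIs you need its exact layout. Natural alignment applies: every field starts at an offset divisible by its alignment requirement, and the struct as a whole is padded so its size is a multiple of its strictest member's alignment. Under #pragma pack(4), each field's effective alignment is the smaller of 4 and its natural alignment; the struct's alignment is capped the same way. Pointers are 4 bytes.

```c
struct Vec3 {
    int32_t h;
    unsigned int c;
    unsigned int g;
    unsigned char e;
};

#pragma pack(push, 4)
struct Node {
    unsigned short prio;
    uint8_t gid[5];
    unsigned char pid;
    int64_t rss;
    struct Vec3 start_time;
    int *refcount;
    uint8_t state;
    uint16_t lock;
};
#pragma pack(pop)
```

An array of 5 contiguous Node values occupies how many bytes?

200

Vec3: @0: h [4B, align 4] → 4; @4: c [4B, align 4] → 8; @8: g [4B, align 4] → 12; @12: e [1B, align 1] → 13; +3 tail pad (align 4); size 16, align 4
@0: prio [2B, align 2] → 2
@2: gid [5B, align 1] → 7
@7: pid [1B, align 1] → 8
@8: rss [8B, align 4] → 16
@16: start_time [16B, align 4] → 32
@32: refcount [4B, align 4] → 36
@36: state [1B, align 1] → 37
+1 pad (align 2)
@38: lock [2B, align 2] → 40
size 40, align 4
array of 5: 5 × 40 = 200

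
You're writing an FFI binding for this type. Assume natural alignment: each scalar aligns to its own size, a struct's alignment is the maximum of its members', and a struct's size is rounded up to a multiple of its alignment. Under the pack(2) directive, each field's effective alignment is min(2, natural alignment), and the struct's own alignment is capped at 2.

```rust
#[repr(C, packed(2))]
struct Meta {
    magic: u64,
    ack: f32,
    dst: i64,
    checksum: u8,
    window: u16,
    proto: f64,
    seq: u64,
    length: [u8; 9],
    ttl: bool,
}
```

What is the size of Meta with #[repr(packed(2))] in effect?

50

@0: magic [8B, align 2] → 8
@8: ack [4B, align 2] → 12
@12: dst [8B, align 2] → 20
@20: checksum [1B, align 1] → 21
+1 pad (align 2)
@22: window [2B, align 2] → 24
@24: proto [8B, align 2] → 32
@32: seq [8B, align 2] → 40
@40: length [9B, align 1] → 49
@49: ttl [1B, align 1] → 50
size 50, align 2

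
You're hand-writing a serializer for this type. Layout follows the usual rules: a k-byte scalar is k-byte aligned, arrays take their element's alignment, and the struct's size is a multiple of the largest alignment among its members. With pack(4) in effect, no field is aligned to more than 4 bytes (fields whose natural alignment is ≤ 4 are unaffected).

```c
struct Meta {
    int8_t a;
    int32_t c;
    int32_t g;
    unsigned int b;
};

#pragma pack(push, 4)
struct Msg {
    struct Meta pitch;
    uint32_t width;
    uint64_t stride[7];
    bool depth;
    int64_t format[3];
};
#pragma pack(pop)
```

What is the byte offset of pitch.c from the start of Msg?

Meta: @0: a [1B, align 1] → 1; +3 pad (align 4); @4: c [4B, align 4] → 8; @8: g [4B, align 4] → 12; @12: b [4B, align 4] → 16; size 16, align 4
@0: pitch [16B, align 4] → 16
within Meta: c at 4
0 + 4 = 4

4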